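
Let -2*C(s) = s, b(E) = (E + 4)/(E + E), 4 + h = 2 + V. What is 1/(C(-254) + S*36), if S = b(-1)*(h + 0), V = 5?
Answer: -1/35 ≈ -0.028571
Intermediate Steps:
h = 3 (h = -4 + (2 + 5) = -4 + 7 = 3)
b(E) = (4 + E)/(2*E) (b(E) = (4 + E)/((2*E)) = (4 + E)*(1/(2*E)) = (4 + E)/(2*E))
C(s) = -s/2
S = -9/2 (S = ((½)*(4 - 1)/(-1))*(3 + 0) = ((½)*(-1)*3)*3 = -3/2*3 = -9/2 ≈ -4.5000)
1/(C(-254) + S*36) = 1/(-½*(-254) - 9/2*36) = 1/(127 - 162) = 1/(-35) = -1/35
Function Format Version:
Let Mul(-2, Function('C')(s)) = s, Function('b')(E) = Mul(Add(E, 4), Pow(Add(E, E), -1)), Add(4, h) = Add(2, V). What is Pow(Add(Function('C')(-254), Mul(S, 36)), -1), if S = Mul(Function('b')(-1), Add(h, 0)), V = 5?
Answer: Rational(-1, 35) ≈ -0.028571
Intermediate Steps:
h = 3 (h = Add(-4, Add(2, 5)) = Add(-4, 7) = 3)
Function('b')(E) = Mul(Rational(1, 2), Pow(E, -1), Add(4, E)) (Function('b')(E) = Mul(Add(4, E), Pow(Mul(2, E), -1)) = Mul(Add(4, E), Mul(Rational(1, 2), Pow(E, -1))) = Mul(Rational(1, 2), Pow(E, -1), Add(4, E)))
Function('C')(s) = Mul(Rational(-1, 2), s)
S = Rational(-9, 2) (S = Mul(Mul(Rational(1, 2), Pow(-1, -1), Add(4, -1)), Add(3, 0)) = Mul(Mul(Rational(1, 2), -1, 3), 3) = Mul(Rational(-3, 2), 3) = Rational(-9, 2) ≈ -4.5000)
Pow(Add(Function('C')(-254), Mul(S, 36)), -1) = Pow(Add(Mul(Rational(-1, 2), -254), Mul(Rational(-9, 2), 36)), -1) = Pow(Add(127, -162), -1) = Pow(-35, -1) = Rational(-1, 35)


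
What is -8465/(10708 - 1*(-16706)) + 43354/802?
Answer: 590858813/10993014 ≈ 53.749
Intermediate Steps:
-8465/(10708 - 1*(-16706)) + 43354/802 = -8465/(10708 + 16706) + 43354*(1/802) = -8465/27414 + 21677/401 = 590858813/10993014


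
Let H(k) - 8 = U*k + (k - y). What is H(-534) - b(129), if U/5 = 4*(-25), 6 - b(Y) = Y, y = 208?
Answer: 266389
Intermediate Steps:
b(Y) = 6 - Y
U = -500 (U = 5*(4*(-25)) = 5*(-100) = -500)
H(k) = -200 - 499*k (H(k) = 8 + (-500*k + (k - 1*208)) = 8 + (-500*k + (k - 208)) = 8 + (-500*k + (-208 + k)) = 8 + (-208 - 499*k) = -200 - 499*k)
H(-534) - b(129) = (-200 - 499*(-534)) - (6 - 1*129) = (-200 + 266466) - (6 - 129) = 266266 - 1*(-123) = 266266 + 123 = 266389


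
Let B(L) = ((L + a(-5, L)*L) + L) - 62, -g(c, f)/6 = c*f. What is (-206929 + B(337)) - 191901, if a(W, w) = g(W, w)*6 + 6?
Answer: 20046224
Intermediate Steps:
g(c, f) = -6*c*f
a(W, w) = 6 - 36*W*w (a(W, w) = -6*W*w*6 + 6 = -36*W*w + 6 = 6 - 36*W*w)
B(L) = -62 + 2*L + L*(6 + 180*L) (B(L) = ((L + (6 - 36*(-5)*L)*L) + L) - 62 = ((L + (6 + 180*L)*L) + L) - 62 = ((L + L*(6 + 180*L)) + L) - 62 = (2*L + L*(6 + 180*L)) - 62 = -62 + 2*L + L*(6 + 180*L))
(-206929 + B(337)) - 191901 = (-206929 + (-62 + 8*337 + 180*337**2)) - 191901 = (-206929 + (-62 + 2696 + 180*113569)) - 191901 = (-206929 + (-62 + 2696 + 20442420)) - 191901 = (-206929 + 20445054) - 191901 = 20238125 - 191901 = 20046224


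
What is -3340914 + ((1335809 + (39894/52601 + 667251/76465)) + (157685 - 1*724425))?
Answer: -10344270836418364/4022135465 ≈ -2.5718e+6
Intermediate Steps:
-3340914 + ((1335809 + (39894/52601 + 667251/76465)) + (157685 - 1*724425)) = -3340914 + ((1335809 + (39894*(1/52601) + 667251*(1/76465))) + (157685 - 724425)) = -3340914 + ((1335809 + (39894/52601 + 667251/76465)) - 566740) = -3340914 + ((1335809 + 38148564561/4022135465) - 566740) = -3340914 + (5372842901930746/4022135465 - 566740) = -3340914 + 3093337848496646/4022135465 = -10344270836418364/4022135465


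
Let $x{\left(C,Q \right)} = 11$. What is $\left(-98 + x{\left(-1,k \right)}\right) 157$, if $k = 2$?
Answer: $-13659$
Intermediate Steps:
$\left(-98 + x{\left(-1,k \right)}\right) 157 = \left(-98 + 11\right) 157 = \left(-87\right) 157 = -13659$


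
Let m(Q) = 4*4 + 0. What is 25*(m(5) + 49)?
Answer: 1625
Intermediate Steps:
m(Q) = 16 (m(Q) = 16 + 0 = 16)
25*(m(5) + 49) = 25*(16 + 49) = 25*65 = 1625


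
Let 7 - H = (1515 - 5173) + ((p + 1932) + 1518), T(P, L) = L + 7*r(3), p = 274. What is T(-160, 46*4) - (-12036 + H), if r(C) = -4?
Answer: 12251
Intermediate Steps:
T(P, L) = -28 + L (T(P, L) = L + 7*(-4) = L - 28 = -28 + L)
H = -59 (H = 7 - ((1515 - 5173) + ((274 + 1932) + 1518)) = 7 - (-3658 + (2206 + 1518)) = 7 - (-3658 + 3724) = 7 - 1*66 = 7 - 66 = -59)
T(-160, 46*4) - (-12036 + H) = (-28 + 46*4) - (-12036 - 59) = (-28 + 184) - 1*(-12095) = 156 + 12095 = 12251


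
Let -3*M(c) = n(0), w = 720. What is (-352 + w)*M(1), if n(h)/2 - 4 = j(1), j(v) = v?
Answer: -3680/3 ≈ -1226.7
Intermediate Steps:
n(h) = 10 (n(h) = 8 + 2*1 = 8 + 2 = 10)
M(c) = -10/3 (M(c) = -⅓*10 = -10/3)
(-352 + w)*M(1) = (-352 + 720)*(-10/3) = 368*(-10/3) = -3680/3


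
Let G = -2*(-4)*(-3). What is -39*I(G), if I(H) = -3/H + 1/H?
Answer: -13/4 ≈ -3.2500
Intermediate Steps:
G = -24 (G = 8*(-3) = -24)
I(H) = -2/H (I(H) = -3/H + 1/H = -2/H)
-39*I(G) = -(-78)/(-24) = -(-78)*(-1)/24 = -39*1/12 = -13/4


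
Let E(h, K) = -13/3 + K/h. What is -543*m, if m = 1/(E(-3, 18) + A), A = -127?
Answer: 1629/412 ≈ 3.9539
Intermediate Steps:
E(h, K) = -13/3 + K/h (E(h, K) = -13*1/3 + K/h = -13/3 + K/h)
m = -3/412 (m = 1/((-13/3 + 18/(-3)) - 127) = 1/((-13/3 + 18*(-1/3)) - 127) = 1/((-13/3 - 6) - 127) = 1/(-31/3 - 127) = 1/(-412/3) = -3/412 ≈ -0.0072816)
-543*m = -543*(-3/412) = 1629/412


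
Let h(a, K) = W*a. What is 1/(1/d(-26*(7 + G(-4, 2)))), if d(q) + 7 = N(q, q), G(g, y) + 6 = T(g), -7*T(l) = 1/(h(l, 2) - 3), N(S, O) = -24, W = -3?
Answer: -31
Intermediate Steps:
h(a, K) = -3*a
T(l) = -1/(7*(-3 - 3*l)) (T(l) = -1/(7*(-3*l - 3)) = -1/(7*(-3 - 3*l)))
G(g, y) = -6 + 1/(21*(1 + g))
d(q) = -31 (d(q) = -7 - 24 = -31)
1/(1/d(-26*(7 + G(-4, 2)))) = 1/(1/(-31)) = 1/(-1/31) = -31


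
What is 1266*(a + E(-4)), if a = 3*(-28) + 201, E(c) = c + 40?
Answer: 193698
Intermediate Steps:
E(c) = 40 + c
a = 117 (a = -84 + 201 = 117)
1266*(a + E(-4)) = 1266*(117 + (40 - 4)) = 1266*(117 + 36) = 1266*153 = 193698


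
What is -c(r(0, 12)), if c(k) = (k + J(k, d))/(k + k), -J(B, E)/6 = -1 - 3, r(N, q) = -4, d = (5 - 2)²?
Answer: 5/2 ≈ 2.5000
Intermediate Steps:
d = 9 (d = 3² = 9)
J(B, E) = 24 (J(B, E) = -6*(-1 - 3) = -6*(-4) = 24)
c(k) = (24 + k)/(2*k) (c(k) = (k + 24)/(k + k) = (24 + k)/((2*k)) = (24 + k)*(1/(2*k)) = (24 + k)/(2*k))
-c(r(0, 12)) = -(24 - 4)/(2*(-4)) = -(-1)*20/(2*4) = -1*(-5/2) = 5/2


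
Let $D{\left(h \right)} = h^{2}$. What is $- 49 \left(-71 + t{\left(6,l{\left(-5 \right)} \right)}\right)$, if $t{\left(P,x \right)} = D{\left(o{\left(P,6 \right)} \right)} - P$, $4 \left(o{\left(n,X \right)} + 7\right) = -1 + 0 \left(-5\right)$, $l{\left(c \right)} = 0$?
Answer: $\frac{19159}{16} \approx 1197.4$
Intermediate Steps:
$o{\left(n,X \right)} = - \frac{29}{4}$ ($o{\left(n,X \right)} = -7 + \frac{-1 + 0 \left(-5\right)}{4} = -7 + \frac{-1 + 0}{4} = -7 + \frac{1}{4} \left(-1\right) = -7 - \frac{1}{4} = - \frac{29}{4}$)
$t{\left(P,x \right)} = \frac{841}{16} - P$ ($t{\left(P,x \right)} = \left(- \frac{29}{4}\right)^{2} - P = \frac{841}{16} - P$)
$- 49 \left(-71 + t{\left(6,l{\left(-5 \right)} \right)}\right) = - 49 \left(-71 + \left(\frac{841}{16} - 6\right)\right) = - 49 \left(-71 + \frac{745}{16}\right) = \left(-49\right) \left(- \frac{391}{16}\right) = \frac{19159}{16}$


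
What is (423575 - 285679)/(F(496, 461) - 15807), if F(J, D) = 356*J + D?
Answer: 68948/80615 ≈ 0.85528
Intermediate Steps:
F(J, D) = D + 356*J
(423575 - 285679)/(F(496, 461) - 15807) = (423575 - 285679)/((461 + 356*496) - 15807) = 137896/((461 + 176576) - 15807) = 137896/(177037 - 15807) = 137896/161230 = 137896*(1/161230) = 68948/80615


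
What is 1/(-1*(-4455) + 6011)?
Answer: 1/10466 ≈ 9.5548e-5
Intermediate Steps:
1/(-1*(-4455) + 6011) = 1/(4455 + 6011) = 1/10466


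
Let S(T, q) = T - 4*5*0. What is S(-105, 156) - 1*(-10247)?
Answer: 10142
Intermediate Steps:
S(T, q) = T (S(T, q) = T - 20*0 = T + 0 = T)
S(-105, 156) - 1*(-10247) = -105 - 1*(-10247) = -105 + 10247 = 10142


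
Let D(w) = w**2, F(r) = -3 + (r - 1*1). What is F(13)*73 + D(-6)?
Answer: 693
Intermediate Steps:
F(r) = -4 + r (F(r) = -3 + (r - 1) = -3 + (-1 + r) = -4 + r)
F(13)*73 + D(-6) = (-4 + 13)*73 + (-6)**2 = 9*73 + 36 = 657 + 36 = 693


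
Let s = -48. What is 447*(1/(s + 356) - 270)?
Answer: -37172073/308 ≈ -1.2069e+5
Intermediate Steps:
447*(1/(s + 356) - 270) = 447*(1/(-48 + 356) - 270) = 447*(1/308 - 270) = 447*(-83159/308) = -37172073/308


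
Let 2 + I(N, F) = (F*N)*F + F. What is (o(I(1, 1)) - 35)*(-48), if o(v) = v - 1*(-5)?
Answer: 1440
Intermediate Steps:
I(N, F) = -2 + F + N*F² (I(N, F) = -2 + ((F*N)*F + F) = -2 + (N*F² + F) = -2 + (F + N*F²) = -2 + F + N*F²)
o(v) = 5 + v (o(v) = v + 5 = 5 + v)
(o(I(1, 1)) - 35)*(-48) = ((5 + (-2 + 1 + 1*1²)) - 35)*(-48) = ((5 + (-2 + 1 + 1*1)) - 35)*(-48) = ((5 + (-2 + 1 + 1)) - 35)*(-48) = ((5 + 0) - 35)*(-48) = (5 - 35)*(-48) = -30*(-48) = 1440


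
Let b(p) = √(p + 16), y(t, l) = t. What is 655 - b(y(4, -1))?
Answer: 655 - 2*√5 ≈ 650.53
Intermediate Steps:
b(p) = √(16 + p)
655 - b(y(4, -1)) = 655 - √(16 + 4) = 655 - √20 = 655 - 2*√5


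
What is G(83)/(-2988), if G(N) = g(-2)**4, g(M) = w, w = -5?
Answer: -625/2988 ≈ -0.20917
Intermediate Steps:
g(M) = -5
G(N) = 625 (G(N) = (-5)**4 = 625)
G(83)/(-2988) = 625/(-2988) = 625*(-1/2988) = -625/2988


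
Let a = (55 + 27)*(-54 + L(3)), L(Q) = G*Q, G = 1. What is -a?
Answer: 4182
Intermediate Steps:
L(Q) = Q (L(Q) = 1*Q = Q)
a = -4182 (a = (55 + 27)*(-54 + 3) = 82*(-51) = -4182)
-a = -1*(-4182) = 4182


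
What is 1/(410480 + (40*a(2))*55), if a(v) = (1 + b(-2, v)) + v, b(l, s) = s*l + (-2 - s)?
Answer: 1/399480 ≈ 2.5033e-6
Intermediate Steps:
b(l, s) = -2 - s + l*s (b(l, s) = l*s + (-2 - s) = -2 - s + l*s)
a(v) = -1 - 2*v (a(v) = (1 + (-2 - v - 2*v)) + v = (1 + (-2 - 3*v)) + v = (-1 - 3*v) + v = -1 - 2*v)
1/(410480 + (40*a(2))*55) = 1/(410480 + (40*(-1 - 2*2))*55) = 1/(410480 + (40*(-1 - 4))*55) = 1/(410480 + (40*(-5))*55) = 1/(410480 - 200*55) = 1/(410480 - 11000) = 1/399480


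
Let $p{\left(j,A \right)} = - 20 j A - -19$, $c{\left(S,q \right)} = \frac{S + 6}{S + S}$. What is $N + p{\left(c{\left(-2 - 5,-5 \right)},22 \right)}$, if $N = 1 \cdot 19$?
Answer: $\frac{46}{7} \approx 6.5714$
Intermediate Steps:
$N = 19$
$c{\left(S,q \right)} = \frac{6 + S}{2 S}$
$p{\left(j,A \right)} = 19 - 20 A j$ ($p{\left(j,A \right)} = - 20 A j + 19 = 19 - 20 A j$)
$N + p{\left(c{\left(-2 - 5,-5 \right)},22 \right)} = 19 + \left(19 - 440 \frac{6 - 7}{2 \left(-2 - 5\right)}\right) = 19 + \left(19 - 440 \frac{6 - 7}{2 \left(-7\right)}\right) = 19 + \left(19 - 440 \cdot \frac{1}{2} \left(- \frac{1}{7}\right) \left(-1\right)\right) = 19 + \left(19 - 440 \cdot \frac{1}{14}\right) = 19 + \left(19 - \frac{220}{7}\right) = 19 - \frac{87}{7} = \frac{46}{7}$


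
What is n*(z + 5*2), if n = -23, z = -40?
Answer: 690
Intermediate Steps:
n*(z + 5*2) = -23*(-40 + 5*2) = -23*(-40 + 10) = -23*(-30) = 690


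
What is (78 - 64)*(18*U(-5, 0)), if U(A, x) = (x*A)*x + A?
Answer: -1260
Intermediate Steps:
U(A, x) = A + A*x**2 (U(A, x) = (A*x)*x + A = A*x**2 + A = A + A*x**2)
(78 - 64)*(18*U(-5, 0)) = (78 - 64)*(18*(-5*(1 + 0**2))) = 14*(18*(-5*(1 + 0))) = 14*(18*(-5*1)) = 14*(18*(-5)) = 14*(-90) = -1260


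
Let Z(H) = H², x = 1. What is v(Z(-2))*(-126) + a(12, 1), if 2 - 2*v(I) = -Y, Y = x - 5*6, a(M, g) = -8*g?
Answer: 1693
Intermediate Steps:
Y = -29 (Y = 1 - 5*6 = 1 - 30 = -29)
v(I) = -27/2 (v(I) = 1 - (-1)*(-29)/2 = 1 - ½*29 = 1 - 29/2 = -27/2)
v(Z(-2))*(-126) + a(12, 1) = -27/2*(-126) - 8*1 = 1701 - 8 = 1693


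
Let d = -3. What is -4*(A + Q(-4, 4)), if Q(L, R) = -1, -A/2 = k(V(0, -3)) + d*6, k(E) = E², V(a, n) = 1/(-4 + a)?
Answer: -279/2 ≈ -139.50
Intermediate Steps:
A = 287/8 (A = -2*((1/(-4 + 0))² - 3*6) = -2*((1/(-4))² - 18) = -2*((-¼)² - 18) = -2*(1/16 - 18) = -2*(-287/16) = 287/8 ≈ 35.875)
-4*(A + Q(-4, 4)) = -4*(287/8 - 1) = -4*279/8 = -279/2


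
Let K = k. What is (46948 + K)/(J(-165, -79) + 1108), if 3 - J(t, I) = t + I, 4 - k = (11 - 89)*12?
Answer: 47888/1355 ≈ 35.342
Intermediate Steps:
k = 940 (k = 4 - (11 - 89)*12 = 4 - (-78)*12 = 4 - 1*(-936) = 4 + 936 = 940)
K = 940
J(t, I) = 3 - I - t (J(t, I) = 3 - (t + I) = 3 - (I + t) = 3 + (-I - t) = 3 - I - t)
(46948 + K)/(J(-165, -79) + 1108) = (46948 + 940)/((3 - 1*(-79) - 1*(-165)) + 1108) = 47888/((3 + 79 + 165) + 1108) = 47888/(247 + 1108) = 47888/1355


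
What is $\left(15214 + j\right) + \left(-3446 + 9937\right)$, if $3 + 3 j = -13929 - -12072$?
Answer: $21085$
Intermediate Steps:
$j = -620$ ($j = -1 + \frac{-13929 - -12072}{3} = -1 + \frac{-13929 + 12072}{3} = -1 + \frac{1}{3} \left(-1857\right) = -1 - 619 = -620$)
$\left(15214 + j\right) + \left(-3446 + 9937\right) = \left(15214 - 620\right) + \left(-3446 + 9937\right) = 14594 + 6491 = 21085$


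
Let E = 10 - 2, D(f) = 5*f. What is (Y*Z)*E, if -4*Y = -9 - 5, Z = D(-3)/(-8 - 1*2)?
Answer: 42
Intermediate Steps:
E = 8
Z = 3/2 (Z = (5*(-3))/(-8 - 1*2) = -15/(-8 - 2) = -15/(-10) = -15*(-1/10) = 3/2 ≈ 1.5000)
Y = 7/2 (Y = -(-9 - 5)/4 = -1/4*(-14) = 7/2 ≈ 3.5000)
(Y*Z)*E = ((7/2)*(3/2))*8 = (21/4)*8 = 42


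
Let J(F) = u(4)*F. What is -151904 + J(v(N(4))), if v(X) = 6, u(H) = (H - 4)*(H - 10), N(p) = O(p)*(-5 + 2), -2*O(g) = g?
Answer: -151904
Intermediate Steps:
O(g) = -g/2
N(p) = 3*p/2 (N(p) = (-p/2)*(-5 + 2) = -p/2*(-3) = 3*p/2)
u(H) = (-10 + H)*(-4 + H) (u(H) = (-4 + H)*(-10 + H) = (-10 + H)*(-4 + H))
J(F) = 0 (J(F) = (40 + 4² - 14*4)*F = (40 + 16 - 56)*F = 0*F = 0)
-151904 + J(v(N(4))) = -151904 + 0 = -151904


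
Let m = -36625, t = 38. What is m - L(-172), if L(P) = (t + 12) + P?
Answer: -36503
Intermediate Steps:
L(P) = 50 + P (L(P) = (38 + 12) + P = 50 + P)
m - L(-172) = -36625 - (50 - 172) = -36625 - 1*(-122) = -36625 + 122 = -36503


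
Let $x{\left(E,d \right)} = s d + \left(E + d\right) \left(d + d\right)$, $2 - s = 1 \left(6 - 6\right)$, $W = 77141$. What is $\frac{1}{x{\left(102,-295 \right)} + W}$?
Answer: $\frac{1}{190421} \approx 5.2515 \cdot 10^{-6}$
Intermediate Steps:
$s = 2$ ($s = 2 - 1 \left(6 - 6\right) = 2 - 1 \cdot 0 = 2 - 0 = 2 + 0 = 2$)
$x{\left(E,d \right)} = 2 d + 2 d \left(E + d\right)$ ($x{\left(E,d \right)} = 2 d + \left(E + d\right) \left(d + d\right) = 2 d + \left(E + d\right) 2 d = 2 d + 2 d \left(E + d\right)$)
$\frac{1}{x{\left(102,-295 \right)} + W} = \frac{1}{2 \left(-295\right) \left(1 + 102 - 295\right) + 77141} = \frac{1}{2 \left(-295\right) \left(-192\right) + 77141} = \frac{1}{113280 + 77141} = \frac{1}{190421}$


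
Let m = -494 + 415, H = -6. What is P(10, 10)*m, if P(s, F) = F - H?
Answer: -1264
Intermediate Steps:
P(s, F) = 6 + F (P(s, F) = F - 1*(-6) = F + 6 = 6 + F)
m = -79
P(10, 10)*m = (6 + 10)*(-79) = 16*(-79) = -1264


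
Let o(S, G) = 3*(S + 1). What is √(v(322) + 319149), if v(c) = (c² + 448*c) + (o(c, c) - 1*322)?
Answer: 2*√141934 ≈ 753.48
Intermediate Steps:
o(S, G) = 3 + 3*S (o(S, G) = 3*(1 + S) = 3 + 3*S)
v(c) = -319 + c² + 451*c (v(c) = (c² + 448*c) + ((3 + 3*c) - 1*322) = (c² + 448*c) + ((3 + 3*c) - 322) = (c² + 448*c) + (-319 + 3*c) = -319 + c² + 451*c)
√(v(322) + 319149) = √((-319 + 322² + 451*322) + 319149) = √((-319 + 103684 + 145222) + 319149) = √(248587 + 319149) = √567736 = 2*√141934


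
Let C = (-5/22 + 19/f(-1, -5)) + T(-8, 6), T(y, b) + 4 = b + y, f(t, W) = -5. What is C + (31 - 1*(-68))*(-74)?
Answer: -806963/110 ≈ -7336.0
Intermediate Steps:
T(y, b) = -4 + b + y (T(y, b) = -4 + (b + y) = -4 + b + y)
C = -1103/110 (C = (-5/22 + 19/(-5)) + (-4 + 6 - 8) = (-5*1/22 + 19*(-⅕)) - 6 = (-5/22 - 19/5) - 6 = -443/110 - 6 = -1103/110 ≈ -10.027)
C + (31 - 1*(-68))*(-74) = -1103/110 + (31 - 1*(-68))*(-74) = -1103/110 + (31 + 68)*(-74) = -1103/110 + 99*(-74) = -1103/110 - 7326 = -806963/110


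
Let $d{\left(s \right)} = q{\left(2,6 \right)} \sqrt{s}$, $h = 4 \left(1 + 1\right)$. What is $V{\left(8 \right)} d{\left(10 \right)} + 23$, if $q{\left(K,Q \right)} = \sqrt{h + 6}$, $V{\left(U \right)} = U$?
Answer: $23 + 16 \sqrt{35} \approx 117.66$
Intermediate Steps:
$h = 8$ ($h = 4 \cdot 2 = 8$)
$q{\left(K,Q \right)} = \sqrt{14}$ ($q{\left(K,Q \right)} = \sqrt{8 + 6} = \sqrt{14}$)
$d{\left(s \right)} = \sqrt{14} \sqrt{s}$
$V{\left(8 \right)} d{\left(10 \right)} + 23 = 8 \sqrt{14} \sqrt{10} + 23 = 8 \cdot 2 \sqrt{35} + 23 = 16 \sqrt{35} + 23 = 23 + 16 \sqrt{35}$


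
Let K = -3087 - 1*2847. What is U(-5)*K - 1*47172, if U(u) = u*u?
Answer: -195522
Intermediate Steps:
U(u) = u²
K = -5934 (K = -3087 - 2847 = -5934)
U(-5)*K - 1*47172 = (-5)²*(-5934) - 1*47172 = 25*(-5934) - 47172 = -148350 - 47172 = -195522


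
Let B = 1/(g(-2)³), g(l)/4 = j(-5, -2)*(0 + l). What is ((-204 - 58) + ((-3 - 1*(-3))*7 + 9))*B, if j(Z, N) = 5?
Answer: 253/64000 ≈ 0.0039531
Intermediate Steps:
g(l) = 20*l (g(l) = 4*(5*(0 + l)) = 4*(5*l) = 20*l)
B = -1/64000 (B = 1/((20*(-2))³) = 1/((-40)³) = 1/(-64000) = -1/64000 ≈ -1.5625e-5)
((-204 - 58) + ((-3 - 1*(-3))*7 + 9))*B = ((-204 - 58) + ((-3 - 1*(-3))*7 + 9))*(-1/64000) = (-262 + ((-3 + 3)*7 + 9))*(-1/64000) = (-262 + (0*7 + 9))*(-1/64000) = (-262 + (0 + 9))*(-1/64000) = (-262 + 9)*(-1/64000) = -253*(-1/64000) = 253/64000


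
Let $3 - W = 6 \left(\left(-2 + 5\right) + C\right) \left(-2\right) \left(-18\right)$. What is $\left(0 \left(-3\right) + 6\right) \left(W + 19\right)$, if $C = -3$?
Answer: $132$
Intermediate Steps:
$W = 3$ ($W = 3 - 6 \left(\left(-2 + 5\right) - 3\right) \left(-2\right) \left(-18\right) = 3 - 6 \left(3 - 3\right) \left(-2\right) \left(-18\right) = 3 - 6 \cdot 0 \left(-2\right) \left(-18\right) = 3 - 0 \left(-2\right) \left(-18\right) = 3 - 0 \left(-18\right) = 3 - 0 = 3 + 0 = 3$)
$\left(0 \left(-3\right) + 6\right) \left(W + 19\right) = \left(0 \left(-3\right) + 6\right) \left(3 + 19\right) = \left(0 + 6\right) 22 = 6 \cdot 22 = 132$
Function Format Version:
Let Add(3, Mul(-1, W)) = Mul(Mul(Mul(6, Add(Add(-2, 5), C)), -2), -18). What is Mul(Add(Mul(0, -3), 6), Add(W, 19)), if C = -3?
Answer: 132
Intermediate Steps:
W = 3 (W = Add(3, Mul(-1, Mul(Mul(Mul(6, Add(Add(-2, 5), -3)), -2), -18))) = Add(3, Mul(-1, Mul(Mul(Mul(6, Add(3, -3)), -2), -18))) = Add(3, Mul(-1, Mul(Mul(Mul(6, 0), -2), -18))) = Add(3, Mul(-1, Mul(Mul(0, -2), -18))) = Add(3, Mul(-1, Mul(0, -18))) = Add(3, Mul(-1, 0)) = Add(3, 0) = 3)
Mul(Add(Mul(0, -3), 6), Add(W, 19)) = Mul(Add(Mul(0, -3), 6), Add(3, 19)) = Mul(Add(0, 6), 22) = Mul(6, 22) = 132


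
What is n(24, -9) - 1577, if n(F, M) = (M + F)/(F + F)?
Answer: -25227/16 ≈ -1576.7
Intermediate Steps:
n(F, M) = (F + M)/(2*F) (n(F, M) = (F + M)/((2*F)) = (F + M)*(1/(2*F)) = (F + M)/(2*F))
n(24, -9) - 1577 = (1/2)*(24 - 9)/24 - 1577 = (1/2)*(1/24)*15 - 1577 = 5/16 - 1577 = -25227/16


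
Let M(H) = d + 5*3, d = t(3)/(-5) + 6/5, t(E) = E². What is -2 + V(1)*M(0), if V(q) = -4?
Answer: -298/5 ≈ -59.600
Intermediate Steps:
d = -⅗ (d = 3²/(-5) + 6/5 = 9*(-⅕) + 6*(⅕) = -9/5 + 6/5 = -⅗ ≈ -0.60000)
M(H) = 72/5 (M(H) = -⅗ + 5*3 = -⅗ + 15 = 72/5)
-2 + V(1)*M(0) = -2 - 4*72/5 = -2 - 288/5 = -298/5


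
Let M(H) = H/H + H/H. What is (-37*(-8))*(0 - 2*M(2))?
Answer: -1184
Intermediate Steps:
M(H) = 2 (M(H) = 1 + 1 = 2)
(-37*(-8))*(0 - 2*M(2)) = (-37*(-8))*(0 - 2*2) = 296*(0 - 4) = 296*(-4) = -1184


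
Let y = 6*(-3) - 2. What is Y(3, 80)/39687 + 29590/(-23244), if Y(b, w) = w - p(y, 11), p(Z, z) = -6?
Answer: -195389891/153747438 ≈ -1.2708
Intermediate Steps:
y = -20 (y = -18 - 2 = -20)
Y(b, w) = 6 + w (Y(b, w) = w - 1*(-6) = w + 6 = 6 + w)
Y(3, 80)/39687 + 29590/(-23244) = (6 + 80)/39687 + 29590/(-23244) = 86*(1/39687) + 29590*(-1/23244) = 86/39687 - 14795/11622 = -195389891/153747438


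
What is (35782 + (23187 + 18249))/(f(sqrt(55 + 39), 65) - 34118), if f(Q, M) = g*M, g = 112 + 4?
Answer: -38609/13289 ≈ -2.9053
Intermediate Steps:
g = 116
f(Q, M) = 116*M
(35782 + (23187 + 18249))/(f(sqrt(55 + 39), 65) - 34118) = (35782 + (23187 + 18249))/(116*65 - 34118) = (35782 + 41436)/(7540 - 34118) = 77218/(-26578) = 77218*(-1/26578) = -38609/13289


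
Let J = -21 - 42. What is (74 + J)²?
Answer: 121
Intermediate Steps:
J = -63
(74 + J)² = (74 - 63)² = 11² = 121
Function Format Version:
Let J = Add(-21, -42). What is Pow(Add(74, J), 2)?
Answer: 121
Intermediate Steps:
J = -63
Pow(Add(74, J), 2) = Pow(Add(74, -63), 2) = Pow(11, 2) = 121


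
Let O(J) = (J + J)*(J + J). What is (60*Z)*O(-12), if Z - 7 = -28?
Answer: -725760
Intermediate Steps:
O(J) = 4*J² (O(J) = (2*J)*(2*J) = 4*J²)
Z = -21 (Z = 7 - 28 = -21)
(60*Z)*O(-12) = (60*(-21))*(4*(-12)²) = -5040*144 = -1260*576 = -725760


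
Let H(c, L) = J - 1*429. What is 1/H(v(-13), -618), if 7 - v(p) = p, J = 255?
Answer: -1/174 ≈ -0.0057471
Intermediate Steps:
v(p) = 7 - p
H(c, L) = -174 (H(c, L) = 255 - 1*429 = 255 - 429 = -174)
1/H(v(-13), -618) = 1/(-174) = -1/174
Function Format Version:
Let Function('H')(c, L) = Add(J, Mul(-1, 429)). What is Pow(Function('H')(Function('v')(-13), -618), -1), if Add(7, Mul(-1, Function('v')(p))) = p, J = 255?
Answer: Rational(-1, 174) ≈ -0.0057471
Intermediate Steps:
Function('v')(p) = Add(7, Mul(-1, p))
Function('H')(c, L) = -174 (Function('H')(c, L) = Add(255, Mul(-1, 429)) = Add(255, -429) = -174)
Pow(Function('H')(Function('v')(-13), -618), -1) = Pow(-174, -1) = Rational(-1, 174)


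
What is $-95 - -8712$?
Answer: $8617$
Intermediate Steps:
$-95 - -8712 = -95 + 8712 = 8617$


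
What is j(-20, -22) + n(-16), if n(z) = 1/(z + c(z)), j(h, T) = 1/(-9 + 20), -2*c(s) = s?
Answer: -3/88 ≈ -0.034091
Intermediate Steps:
c(s) = -s/2
j(h, T) = 1/11
n(z) = 2/z (n(z) = 1/(z - z/2) = 1/(z/2) = 2/z)
j(-20, -22) + n(-16) = 1/11 + 2/(-16) = 1/11 + 2*(-1/16) = 1/11 - 1/8 = -3/88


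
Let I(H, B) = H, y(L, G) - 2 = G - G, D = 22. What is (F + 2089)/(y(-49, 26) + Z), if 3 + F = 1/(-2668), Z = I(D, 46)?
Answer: 1855149/21344 ≈ 86.917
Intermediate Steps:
y(L, G) = 2 (y(L, G) = 2 + (G - G) = 2 + 0 = 2)
Z = 22
F = -8005/2668 (F = -3 + 1/(-2668) = -3 - 1/2668 = -8005/2668 ≈ -3.0004)
(F + 2089)/(y(-49, 26) + Z) = (-8005/2668 + 2089)/(2 + 22) = (5565447/2668)/24 = (5565447/2668)*(1/24) = 1855149/21344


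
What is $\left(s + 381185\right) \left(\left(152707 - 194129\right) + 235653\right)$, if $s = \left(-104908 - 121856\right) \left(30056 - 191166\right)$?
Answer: $7096099299700975$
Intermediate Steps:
$s = 36533948040$ ($s = \left(-226764\right) \left(-161110\right) = 36533948040$)
$\left(s + 381185\right) \left(\left(152707 - 194129\right) + 235653\right) = \left(36533948040 + 381185\right) \left(\left(152707 - 194129\right) + 235653\right) = 36534329225 \left(\left(152707 - 194129\right) + 235653\right) = 36534329225 \left(-41422 + 235653\right) = 36534329225 \cdot 194231 = 7096099299700975$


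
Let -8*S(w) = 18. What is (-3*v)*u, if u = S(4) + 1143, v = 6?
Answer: -41067/2 ≈ -20534.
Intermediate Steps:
S(w) = -9/4 (S(w) = -⅛*18 = -9/4)
u = 4563/4 (u = -9/4 + 1143 = 4563/4 ≈ 1140.8)
(-3*v)*u = -3*6*(4563/4) = -18*4563/4 = -41067/2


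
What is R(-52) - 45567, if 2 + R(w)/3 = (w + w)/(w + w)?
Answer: -45570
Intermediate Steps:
R(w) = -3 (R(w) = -6 + 3*((w + w)/(w + w)) = -6 + 3*((2*w)/((2*w))) = -6 + 3*((2*w)*(1/(2*w))) = -6 + 3*1 = -6 + 3 = -3)
R(-52) - 45567 = -3 - 45567 = -45570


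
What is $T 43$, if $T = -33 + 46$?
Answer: $559$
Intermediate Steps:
$T = 13$
$T 43 = 13 \cdot 43 = 559$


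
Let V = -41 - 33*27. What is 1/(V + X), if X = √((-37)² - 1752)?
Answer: -932/869007 - I*√383/869007 ≈ -0.0010725 - 2.252e-5*I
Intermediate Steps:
V = -932 (V = -41 - 891 = -932)
X = I*√383 (X = √(1369 - 1752) = √(-383) = I*√383 ≈ 19.57*I)
1/(V + X) = 1/(-932 + I*√383)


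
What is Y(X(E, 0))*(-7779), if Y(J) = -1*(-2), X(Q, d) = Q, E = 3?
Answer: -15558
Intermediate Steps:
Y(J) = 2
Y(X(E, 0))*(-7779) = 2*(-7779) = -15558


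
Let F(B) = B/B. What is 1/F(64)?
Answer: 1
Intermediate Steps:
F(B) = 1
1/F(64) = 1/1 = 1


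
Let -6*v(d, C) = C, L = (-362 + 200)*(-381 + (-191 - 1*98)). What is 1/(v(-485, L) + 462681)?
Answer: 1/444591 ≈ 2.2493e-6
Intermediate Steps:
L = 108540 (L = -162*(-381 + (-191 - 98)) = -162*(-381 - 289) = -162*(-670) = 108540)
v(d, C) = -C/6
1/(v(-485, L) + 462681) = 1/(-⅙*108540 + 462681) = 1/(-18090 + 462681) = 1/444591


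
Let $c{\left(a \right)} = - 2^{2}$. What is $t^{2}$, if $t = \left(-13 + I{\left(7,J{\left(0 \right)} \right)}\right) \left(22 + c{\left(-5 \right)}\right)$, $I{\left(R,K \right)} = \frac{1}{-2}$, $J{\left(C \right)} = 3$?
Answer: $59049$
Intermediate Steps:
$I{\left(R,K \right)} = - \frac{1}{2}$
$c{\left(a \right)} = -4$ ($c{\left(a \right)} = \left(-1\right) 4 = -4$)
$t = -243$ ($t = \left(-13 - \frac{1}{2}\right) \left(22 - 4\right) = \left(- \frac{27}{2}\right) 18 = -243$)
$t^{2} = \left(-243\right)^{2} = 59049$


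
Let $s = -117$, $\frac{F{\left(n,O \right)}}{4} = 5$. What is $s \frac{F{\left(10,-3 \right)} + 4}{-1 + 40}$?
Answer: $-72$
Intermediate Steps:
$F{\left(n,O \right)} = 20$ ($F{\left(n,O \right)} = 4 \cdot 5 = 20$)
$s \frac{F{\left(10,-3 \right)} + 4}{-1 + 40} = - 117 \frac{20 + 4}{-1 + 40} = - 117 \cdot \frac{24}{39} = - 117 \cdot 24 \cdot \frac{1}{39} = \left(-117\right) \frac{8}{13} = -72$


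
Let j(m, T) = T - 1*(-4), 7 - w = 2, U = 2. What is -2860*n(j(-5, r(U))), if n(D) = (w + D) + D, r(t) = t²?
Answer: -60060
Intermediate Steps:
w = 5 (w = 7 - 1*2 = 7 - 2 = 5)
j(m, T) = 4 + T (j(m, T) = T + 4 = 4 + T)
n(D) = 5 + 2*D (n(D) = (5 + D) + D = 5 + 2*D)
-2860*n(j(-5, r(U))) = -2860*(5 + 2*(4 + 2²)) = -2860*(5 + 2*(4 + 4)) = -2860*(5 + 2*8) = -2860*(5 + 16) = -2860*21 = -60060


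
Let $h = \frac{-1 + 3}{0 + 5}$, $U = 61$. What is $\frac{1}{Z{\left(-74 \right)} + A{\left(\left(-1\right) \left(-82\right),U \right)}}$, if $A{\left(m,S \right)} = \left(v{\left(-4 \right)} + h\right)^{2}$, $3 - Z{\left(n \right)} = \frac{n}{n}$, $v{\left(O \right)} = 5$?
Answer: $\frac{25}{779} \approx 0.032092$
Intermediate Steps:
$Z{\left(n \right)} = 2$ ($Z{\left(n \right)} = 3 - \frac{n}{n} = 3 - 1 = 2$)
$h = \frac{2}{5} \approx 0.4$
$A{\left(m,S \right)} = \frac{729}{25}$ ($A{\left(m,S \right)} = \left(5 + \frac{2}{5}\right)^{2} = \left(\frac{27}{5}\right)^{2} = \frac{729}{25}$)
$\frac{1}{Z{\left(-74 \right)} + A{\left(\left(-1\right) \left(-82\right),U \right)}} = \frac{1}{2 + \frac{729}{25}} = \frac{1}{\frac{779}{25}} = \frac{25}{779}$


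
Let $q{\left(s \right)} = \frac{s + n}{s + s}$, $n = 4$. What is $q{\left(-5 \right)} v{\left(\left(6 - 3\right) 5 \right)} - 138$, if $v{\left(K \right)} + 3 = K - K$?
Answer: $- \frac{1383}{10} \approx -138.3$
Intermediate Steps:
$v{\left(K \right)} = -3$ ($v{\left(K \right)} = -3 + \left(K - K\right) = -3 + 0 = -3$)
$q{\left(s \right)} = \frac{4 + s}{2 s}$ ($q{\left(s \right)} = \frac{s + 4}{s + s} = \frac{4 + s}{2 s}$)
$q{\left(-5 \right)} v{\left(\left(6 - 3\right) 5 \right)} - 138 = \frac{4 - 5}{2 \left(-5\right)} \left(-3\right) - 138 = \frac{1}{2} \left(- \frac{1}{5}\right) \left(-1\right) \left(-3\right) - 138 = \frac{1}{10} \left(-3\right) - 138 = - \frac{3}{10} - 138 = - \frac{1383}{10}$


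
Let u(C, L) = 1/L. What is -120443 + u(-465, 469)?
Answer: -56487766/469 ≈ -1.2044e+5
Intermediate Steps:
-120443 + u(-465, 469) = -120443 + 1/469 = -56487766/469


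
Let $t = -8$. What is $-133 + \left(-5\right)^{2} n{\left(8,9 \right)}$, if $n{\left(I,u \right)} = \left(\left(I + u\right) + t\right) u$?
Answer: $1892$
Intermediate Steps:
$n{\left(I,u \right)} = u \left(-8 + I + u\right)$ ($n{\left(I,u \right)} = \left(\left(I + u\right) - 8\right) u = \left(-8 + I + u\right) u = u \left(-8 + I + u\right)$)
$-133 + \left(-5\right)^{2} n{\left(8,9 \right)} = -133 + \left(-5\right)^{2} \cdot 9 \left(-8 + 8 + 9\right) = -133 + 25 \cdot 9 \cdot 9 = -133 + 25 \cdot 81 = -133 + 2025 = 1892$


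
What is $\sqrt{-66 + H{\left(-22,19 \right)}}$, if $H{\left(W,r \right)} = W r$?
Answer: $22 i \approx 22.0 i$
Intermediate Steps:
$\sqrt{-66 + H{\left(-22,19 \right)}} = \sqrt{-66 - 418} = \sqrt{-484} = 22 i$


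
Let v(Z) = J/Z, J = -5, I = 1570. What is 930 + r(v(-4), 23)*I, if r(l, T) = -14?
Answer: -21050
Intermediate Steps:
v(Z) = -5/Z
930 + r(v(-4), 23)*I = 930 - 14*1570 = 930 - 21980 = -21050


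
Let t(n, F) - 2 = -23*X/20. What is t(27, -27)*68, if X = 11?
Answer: -3621/5 ≈ -724.20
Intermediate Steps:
t(n, F) = -213/20 (t(n, F) = 2 - 23/(20/11) = 2 - 23/(20*(1/11)) = 2 - 23/20/11 = 2 - 23*11/20 = 2 - 253/20 = -213/20)
t(27, -27)*68 = -213/20*68 = -3621/5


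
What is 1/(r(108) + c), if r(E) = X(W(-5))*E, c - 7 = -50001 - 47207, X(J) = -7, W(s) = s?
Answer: -1/97957 ≈ -1.0209e-5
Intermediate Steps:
c = -97201 (c = 7 + (-50001 - 47207) = 7 - 97208 = -97201)
r(E) = -7*E
1/(r(108) + c) = 1/(-7*108 - 97201) = 1/(-756 - 97201) = 1/(-97957) = -1/97957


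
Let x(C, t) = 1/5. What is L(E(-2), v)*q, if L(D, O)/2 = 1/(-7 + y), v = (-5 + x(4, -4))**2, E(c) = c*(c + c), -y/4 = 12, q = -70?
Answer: 28/11 ≈ 2.5455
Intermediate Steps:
y = -48 (y = -4*12 = -48)
x(C, t) = 1/5
E(c) = 2*c**2 (E(c) = c*(2*c) = 2*c**2)
v = 576/25 (v = (-5 + 1/5)**2 = (-24/5)**2 = 576/25 ≈ 23.040)
L(D, O) = -2/55 (L(D, O) = 2/(-7 - 48) = 2/(-55) = 2*(-1/55) = -2/55)
L(E(-2), v)*q = -2/55*(-70) = 28/11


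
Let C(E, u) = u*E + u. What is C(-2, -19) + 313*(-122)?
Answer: -38167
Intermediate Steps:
C(E, u) = u + E*u (C(E, u) = E*u + u = u + E*u)
C(-2, -19) + 313*(-122) = -19*(1 - 2) + 313*(-122) = -19*(-1) - 38186 = 19 - 38186 = -38167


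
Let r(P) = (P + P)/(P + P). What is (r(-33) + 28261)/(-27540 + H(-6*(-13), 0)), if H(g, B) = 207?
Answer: -28262/27333 ≈ -1.0340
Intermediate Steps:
r(P) = 1 (r(P) = (2*P)/((2*P)) = (2*P)*(1/(2*P)) = 1)
(r(-33) + 28261)/(-27540 + H(-6*(-13), 0)) = (1 + 28261)/(-27540 + 207) = 28262/(-27333) = 28262*(-1/27333) = -28262/27333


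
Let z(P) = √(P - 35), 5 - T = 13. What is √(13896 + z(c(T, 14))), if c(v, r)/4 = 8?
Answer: √(13896 + I*√3) ≈ 117.88 + 0.0073*I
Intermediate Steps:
T = -8 (T = 5 - 1*13 = 5 - 13 = -8)
c(v, r) = 32 (c(v, r) = 4*8 = 32)
z(P) = √(-35 + P)
√(13896 + z(c(T, 14))) = √(13896 + √(-35 + 32)) = √(13896 + √(-3)) = √(13896 + I*√3)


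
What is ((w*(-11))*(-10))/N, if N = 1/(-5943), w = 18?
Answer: -11767140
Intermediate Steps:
N = -1/5943 ≈ -0.00016827
((w*(-11))*(-10))/N = ((18*(-11))*(-10))/(-1/5943) = -198*(-10)*(-5943) = 1980*(-5943) = -11767140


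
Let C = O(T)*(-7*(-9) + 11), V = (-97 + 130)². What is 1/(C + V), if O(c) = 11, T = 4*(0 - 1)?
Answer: 1/1903 ≈ 0.00052549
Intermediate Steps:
T = -4 (T = 4*(-1) = -4)
V = 1089 (V = 33² = 1089)
C = 814 (C = 11*(-7*(-9) + 11) = 11*(63 + 11) = 11*74 = 814)
1/(C + V) = 1/(814 + 1089) = 1/1903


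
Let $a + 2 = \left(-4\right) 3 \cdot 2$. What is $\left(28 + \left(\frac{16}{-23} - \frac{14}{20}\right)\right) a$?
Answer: $- \frac{79547}{115} \approx -691.71$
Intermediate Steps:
$a = -26$ ($a = -2 + \left(-4\right) 3 \cdot 2 = -2 - 24 = -26$)
$\left(28 + \left(\frac{16}{-23} - \frac{14}{20}\right)\right) a = \left(28 + \left(\frac{16}{-23} - \frac{14}{20}\right)\right) \left(-26\right) = \left(28 + \left(16 \left(- \frac{1}{23}\right) - \frac{7}{10}\right)\right) \left(-26\right) = \left(28 - \frac{321}{230}\right) \left(-26\right) = \frac{6119}{230} \left(-26\right) = - \frac{79547}{115}$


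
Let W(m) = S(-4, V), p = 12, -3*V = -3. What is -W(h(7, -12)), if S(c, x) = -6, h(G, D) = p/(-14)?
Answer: 6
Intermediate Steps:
V = 1 (V = -1/3*(-3) = 1)
h(G, D) = -6/7 (h(G, D) = 12/(-14) = 12*(-1/14) = -6/7)
W(m) = -6
-W(h(7, -12)) = -1*(-6) = 6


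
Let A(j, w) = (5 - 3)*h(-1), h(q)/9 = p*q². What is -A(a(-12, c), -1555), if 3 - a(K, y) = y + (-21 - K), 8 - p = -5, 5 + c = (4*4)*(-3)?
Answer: -234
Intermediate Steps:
c = -53 (c = -5 + (4*4)*(-3) = -5 + 16*(-3) = -5 - 48 = -53)
p = 13 (p = 8 - 1*(-5) = 8 + 5 = 13)
h(q) = 117*q² (h(q) = 9*(13*q²) = 117*q²)
a(K, y) = 24 + K - y (a(K, y) = 3 - (y + (-21 - K)) = 3 - (-21 + y - K) = 3 + (21 + K - y) = 24 + K - y)
A(j, w) = 234 (A(j, w) = (5 - 3)*(117*(-1)²) = 2*(117*1) = 2*117 = 234)
-A(a(-12, c), -1555) = -1*234 = -234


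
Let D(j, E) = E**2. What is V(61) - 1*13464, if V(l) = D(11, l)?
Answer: -9743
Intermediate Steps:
V(l) = l**2
V(61) - 1*13464 = 61**2 - 1*13464 = 3721 - 13464 = -9743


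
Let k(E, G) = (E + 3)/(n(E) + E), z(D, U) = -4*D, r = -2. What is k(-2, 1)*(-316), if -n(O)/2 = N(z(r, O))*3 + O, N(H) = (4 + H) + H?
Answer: 158/59 ≈ 2.6780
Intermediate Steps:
N(H) = 4 + 2*H
n(O) = -120 - 2*O (n(O) = -2*((4 + 2*(-4*(-2)))*3 + O) = -2*((4 + 2*8)*3 + O) = -2*((4 + 16)*3 + O) = -2*(20*3 + O) = -2*(60 + O) = -120 - 2*O)
k(E, G) = (3 + E)/(-120 - E) (k(E, G) = (E + 3)/((-120 - 2*E) + E) = (3 + E)/(-120 - E))
k(-2, 1)*(-316) = ((-3 - 1*(-2))/(120 - 2))*(-316) = ((-3 + 2)/118)*(-316) = ((1/118)*(-1))*(-316) = -1/118*(-316) = 158/59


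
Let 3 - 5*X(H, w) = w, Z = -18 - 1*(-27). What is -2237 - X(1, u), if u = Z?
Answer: -11179/5 ≈ -2235.8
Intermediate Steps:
Z = 9 (Z = -18 + 27 = 9)
u = 9
X(H, w) = ⅗ - w/5
-2237 - X(1, u) = -2237 - (⅗ - ⅕*9) = -2237 - (⅗ - 9/5) = -2237 - 1*(-6/5) = -2237 + 6/5 = -11179/5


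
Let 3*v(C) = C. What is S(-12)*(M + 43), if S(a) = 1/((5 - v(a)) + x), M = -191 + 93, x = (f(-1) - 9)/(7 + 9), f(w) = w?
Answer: -440/67 ≈ -6.5672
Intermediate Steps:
v(C) = C/3
x = -5/8 (x = (-1 - 9)/(7 + 9) = -10/16 = -10*1/16 = -5/8 ≈ -0.62500)
M = -98
S(a) = 1/(35/8 - a/3) (S(a) = 1/((5 - a/3) - 5/8) = 1/(35/8 - a/3))
S(-12)*(M + 43) = (-24/(-105 + 8*(-12)))*(-98 + 43) = -24/(-105 - 96)*(-55) = -24/(-201)*(-55) = -24*(-1/201)*(-55) = (8/67)*(-55) = -440/67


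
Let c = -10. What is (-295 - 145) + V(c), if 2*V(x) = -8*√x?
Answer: -440 - 4*I*√10 ≈ -440.0 - 12.649*I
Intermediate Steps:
V(x) = -4*√x (V(x) = (-8*√x)/2 = -4*√x)
(-295 - 145) + V(c) = (-295 - 145) - 4*I*√10 = -440 - 4*I*√10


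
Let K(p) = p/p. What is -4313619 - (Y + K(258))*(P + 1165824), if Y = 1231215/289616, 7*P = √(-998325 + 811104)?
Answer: -8212810761/787 - 1520831*I*√187221/2027312 ≈ -1.0436e+7 - 324.59*I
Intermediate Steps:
K(p) = 1
P = I*√187221/7 (P = √(-998325 + 811104)/7 = √(-187221)/7 = (I*√187221)/7 = I*√187221/7 ≈ 61.813*I)
Y = 1231215/289616 (Y = 1231215*(1/289616) = 1231215/289616 ≈ 4.2512)
-4313619 - (Y + K(258))*(P + 1165824) = -4313619 - (1231215/289616 + 1)*(I*√187221/7 + 1165824) = -4313619 - 1520831*(1165824 + I*√187221/7)/289616 = -4313619 - (4817992608/787 + 1520831*I*√187221/2027312) = -4313619 + (-4817992608/787 - 1520831*I*√187221/2027312) = -8212810761/787 - 1520831*I*√187221/2027312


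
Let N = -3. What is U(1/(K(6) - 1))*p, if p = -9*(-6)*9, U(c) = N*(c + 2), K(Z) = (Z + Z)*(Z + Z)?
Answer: -418446/143 ≈ -2926.2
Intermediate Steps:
K(Z) = 4*Z² (K(Z) = (2*Z)*(2*Z) = 4*Z²)
U(c) = -6 - 3*c (U(c) = -3*(c + 2) = -3*(2 + c) = -6 - 3*c)
p = 486 (p = 54*9 = 486)
U(1/(K(6) - 1))*p = (-6 - 3/(4*6² - 1))*486 = (-6 - 3/(4*36 - 1))*486 = (-6 - 3/(144 - 1))*486 = (-6 - 3/143)*486 = -861/143*486 = -418446/143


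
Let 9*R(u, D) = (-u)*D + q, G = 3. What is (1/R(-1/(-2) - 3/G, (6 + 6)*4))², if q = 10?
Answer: 81/1156 ≈ 0.070069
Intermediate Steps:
R(u, D) = 10/9 - D*u/9 (R(u, D) = ((-u)*D + 10)/9 = (-D*u + 10)/9 = (10 - D*u)/9 = 10/9 - D*u/9)
(1/R(-1/(-2) - 3/G, (6 + 6)*4))² = (1/(10/9 - (6 + 6)*4*(-1/(-2) - 3/3)/9))² = (1/(10/9 - 12*4*(-1*(-½) - 3*⅓)/9))² = (1/(10/9 - ⅑*48*(½ - 1)))² = (1/(10/9 - ⅑*48*(-½)))² = (1/(10/9 + 8/3))² = (1/(34/9))² = (9/34)² = 81/1156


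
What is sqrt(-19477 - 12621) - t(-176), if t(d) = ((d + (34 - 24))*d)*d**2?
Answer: -904994816 + I*sqrt(32098) ≈ -9.0499e+8 + 179.16*I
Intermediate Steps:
t(d) = d**3*(10 + d) (t(d) = ((d + 10)*d)*d**2 = ((10 + d)*d)*d**2 = (d*(10 + d))*d**2 = d**3*(10 + d))
sqrt(-19477 - 12621) - t(-176) = sqrt(-19477 - 12621) - (-176)**3*(10 - 176) = sqrt(-32098) - (-5451776)*(-166) = I*sqrt(32098) - 1*904994816 = I*sqrt(32098) - 904994816 = -904994816 + I*sqrt(32098)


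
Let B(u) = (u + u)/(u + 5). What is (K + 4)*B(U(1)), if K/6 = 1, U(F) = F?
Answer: 10/3 ≈ 3.3333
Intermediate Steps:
K = 6 (K = 6*1 = 6)
B(u) = 2*u/(5 + u) (B(u) = (2*u)/(5 + u) = 2*u/(5 + u))
(K + 4)*B(U(1)) = (6 + 4)*(2*1/(5 + 1)) = 10*(2*1/6) = 10*(2*1*(1/6)) = 10*(1/3) = 10/3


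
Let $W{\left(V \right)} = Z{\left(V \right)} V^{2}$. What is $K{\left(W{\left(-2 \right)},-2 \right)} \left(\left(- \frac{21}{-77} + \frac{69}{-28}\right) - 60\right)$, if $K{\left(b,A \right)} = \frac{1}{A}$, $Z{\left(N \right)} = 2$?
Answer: $\frac{19155}{616} \approx 31.096$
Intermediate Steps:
$W{\left(V \right)} = 2 V^{2}$
$K{\left(W{\left(-2 \right)},-2 \right)} \left(\left(- \frac{21}{-77} + \frac{69}{-28}\right) - 60\right) = \frac{\left(- \frac{21}{-77} + \frac{69}{-28}\right) - 60}{-2} = - \frac{\left(\left(-21\right) \left(- \frac{1}{77}\right) + 69 \left(- \frac{1}{28}\right)\right) - 60}{2} = - \frac{\left(\frac{3}{11} - \frac{69}{28}\right) - 60}{2} = - \frac{- \frac{675}{308} - 60}{2} = \left(- \frac{1}{2}\right) \left(- \frac{19155}{308}\right) = \frac{19155}{616}$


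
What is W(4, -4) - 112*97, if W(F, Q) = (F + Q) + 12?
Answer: -10852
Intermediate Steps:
W(F, Q) = 12 + F + Q
W(4, -4) - 112*97 = (12 + 4 - 4) - 112*97 = 12 - 10864 = -10852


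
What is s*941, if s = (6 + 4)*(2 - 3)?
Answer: -9410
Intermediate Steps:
s = -10 (s = 10*(-1) = -10)
s*941 = -10*941 = -9410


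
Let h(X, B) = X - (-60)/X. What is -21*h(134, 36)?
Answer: -189168/67 ≈ -2823.4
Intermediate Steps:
h(X, B) = X + 60/X
-21*h(134, 36) = -21*(134 + 60/134) = -21*(134 + 60*(1/134)) = -21*(134 + 30/67) = -21*9008/67 = -189168/67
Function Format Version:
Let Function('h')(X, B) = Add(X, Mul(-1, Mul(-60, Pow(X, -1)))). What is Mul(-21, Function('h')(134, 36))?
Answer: Rational(-189168, 67) ≈ -2823.4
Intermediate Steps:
Function('h')(X, B) = Add(X, Mul(60, Pow(X, -1)))
Mul(-21, Function('h')(134, 36)) = Mul(-21, Add(134, Mul(60, Pow(134, -1)))) = Mul(-21, Add(134, Mul(60, Rational(1, 134)))) = Mul(-21, Add(134, Rational(30, 67))) = Mul(-21, Rational(9008, 67)) = Rational(-189168, 67)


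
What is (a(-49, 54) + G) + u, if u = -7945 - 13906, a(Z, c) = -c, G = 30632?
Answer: 8727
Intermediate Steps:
u = -21851
(a(-49, 54) + G) + u = (-1*54 + 30632) - 21851 = (-54 + 30632) - 21851 = 30578 - 21851 = 8727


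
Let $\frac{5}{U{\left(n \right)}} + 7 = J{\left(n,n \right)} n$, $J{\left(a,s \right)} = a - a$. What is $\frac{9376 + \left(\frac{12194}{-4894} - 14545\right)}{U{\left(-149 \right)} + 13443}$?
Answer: $- \frac{5536405}{14390807} \approx -0.38472$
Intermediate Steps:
$J{\left(a,s \right)} = 0$
$U{\left(n \right)} = - \frac{5}{7}$ ($U{\left(n \right)} = \frac{5}{-7 + 0 n} = \frac{5}{-7 + 0} = \frac{5}{-7} = 5 \left(- \frac{1}{7}\right) = - \frac{5}{7}$)
$\frac{9376 + \left(\frac{12194}{-4894} - 14545\right)}{U{\left(-149 \right)} + 13443} = \frac{9376 + \left(\frac{12194}{-4894} - 14545\right)}{- \frac{5}{7} + 13443} = \frac{9376 + \left(12194 \left(- \frac{1}{4894}\right) - 14545\right)}{\frac{94096}{7}} = \left(9376 - \frac{35597712}{2447}\right) \frac{7}{94096} = \left(- \frac{12654640}{2447}\right) \frac{7}{94096} = - \frac{5536405}{14390807}$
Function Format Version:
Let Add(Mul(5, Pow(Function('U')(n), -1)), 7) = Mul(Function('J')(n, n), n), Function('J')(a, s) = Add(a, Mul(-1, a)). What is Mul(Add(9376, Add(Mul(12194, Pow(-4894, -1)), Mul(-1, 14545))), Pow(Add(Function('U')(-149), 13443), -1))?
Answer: Rational(-5536405, 14390807) ≈ -0.38472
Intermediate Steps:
Function('J')(a, s) = 0
Function('U')(n) = Rational(-5, 7) (Function('U')(n) = Mul(5, Pow(Add(-7, Mul(0, n)), -1)) = Mul(5, Pow(Add(-7, 0), -1)) = Mul(5, Pow(-7, -1)) = Mul(5, Rational(-1, 7)) = Rational(-5, 7))
Mul(Add(9376, Add(Mul(12194, Pow(-4894, -1)), Mul(-1, 14545))), Pow(Add(Function('U')(-149), 13443), -1)) = Mul(Add(9376, Add(Mul(12194, Pow(-4894, -1)), Mul(-1, 14545))), Pow(Add(Rational(-5, 7), 13443), -1)) = Mul(Add(9376, Add(Mul(12194, Rational(-1, 4894)), -14545)), Pow(Rational(94096, 7), -1)) = Mul(Add(9376, Add(Rational(-6097, 2447), -14545)), Rational(7, 94096)) = Mul(Add(9376, Rational(-35597712, 2447)), Rational(7, 94096)) = Mul(Rational(-12654640, 2447), Rational(7, 94096)) = Rational(-5536405, 14390807)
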